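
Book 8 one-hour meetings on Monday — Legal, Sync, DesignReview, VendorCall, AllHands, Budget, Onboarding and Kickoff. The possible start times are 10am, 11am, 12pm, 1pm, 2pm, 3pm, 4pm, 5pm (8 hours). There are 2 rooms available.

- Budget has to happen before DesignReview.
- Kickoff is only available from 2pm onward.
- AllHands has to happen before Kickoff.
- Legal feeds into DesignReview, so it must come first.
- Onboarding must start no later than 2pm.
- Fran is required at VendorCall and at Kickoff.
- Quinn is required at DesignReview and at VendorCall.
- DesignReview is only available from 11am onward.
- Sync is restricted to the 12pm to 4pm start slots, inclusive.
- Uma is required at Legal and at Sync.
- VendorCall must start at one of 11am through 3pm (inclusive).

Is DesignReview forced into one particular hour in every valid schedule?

No

DesignReview can be 11am (e.g. Legal in 10am; Kickoff in 2pm; Sync in 12pm; DesignReview in 11am; VendorCall in 12pm; Onboarding in 11am; AllHands in 1pm; Budget in 10am) or 12pm (e.g. DesignReview=12pm, AllHands=1pm, Legal=10am, Onboarding=10am, VendorCall=11am, Kickoff=2pm, Sync=12pm, Budget=11am).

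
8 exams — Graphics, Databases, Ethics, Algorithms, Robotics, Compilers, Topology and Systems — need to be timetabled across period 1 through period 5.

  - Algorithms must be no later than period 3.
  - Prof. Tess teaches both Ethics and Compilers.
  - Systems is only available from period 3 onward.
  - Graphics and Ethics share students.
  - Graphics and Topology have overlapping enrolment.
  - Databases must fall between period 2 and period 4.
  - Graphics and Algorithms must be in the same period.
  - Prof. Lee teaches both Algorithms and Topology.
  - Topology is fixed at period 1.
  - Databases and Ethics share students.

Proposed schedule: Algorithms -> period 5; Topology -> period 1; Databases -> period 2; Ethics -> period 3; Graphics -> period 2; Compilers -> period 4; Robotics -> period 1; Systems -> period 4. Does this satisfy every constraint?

Invalid. Algorithms must be no later than period 3.

Databases and Ethics share students — holds.
Topology is fixed at period 1 — holds.
Graphics and Algorithms must be in the same period — violated.
Databases must fall between period 2 and period 4 — holds.
Prof. Lee teaches both Algorithms and Topology — holds.
Systems is only available from period 3 onward — holds.
Prof. Tess teaches both Ethics and Compilers — holds.
Graphics and Topology have overlapping enrolment — holds.
Graphics and Ethics share students — holds.
Algorithms must be no later than period 3 — violated.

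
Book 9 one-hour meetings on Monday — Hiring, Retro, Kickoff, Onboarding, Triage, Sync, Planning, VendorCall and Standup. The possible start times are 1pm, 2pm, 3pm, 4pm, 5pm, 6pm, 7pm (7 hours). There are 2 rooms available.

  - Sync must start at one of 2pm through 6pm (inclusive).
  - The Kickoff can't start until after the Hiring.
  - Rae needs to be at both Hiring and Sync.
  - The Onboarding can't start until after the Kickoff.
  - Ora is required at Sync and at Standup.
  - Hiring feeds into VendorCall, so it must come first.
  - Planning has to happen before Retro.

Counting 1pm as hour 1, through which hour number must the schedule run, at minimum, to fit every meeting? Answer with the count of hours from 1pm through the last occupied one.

The precedence chain requires at least 3 distinct hours.
With at most 2 per hour and 9 meetings, at least 5 hours are needed.
5 works (last occupied hour: 5pm): for example Kickoff -> 2pm, VendorCall -> 4pm, Planning -> 1pm, Retro -> 3pm, Triage -> 4pm, Onboarding -> 3pm, Standup -> 5pm, Hiring -> 1pm, Sync -> 2pm.

5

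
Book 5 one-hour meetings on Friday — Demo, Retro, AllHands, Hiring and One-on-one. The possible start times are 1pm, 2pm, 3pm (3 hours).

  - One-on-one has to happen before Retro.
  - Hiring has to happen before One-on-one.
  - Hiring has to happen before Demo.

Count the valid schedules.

Splitting on Demo: it can be 2pm (3), 3pm (3). Listing each branch's schedules as (Retro, AllHands, Hiring, One-on-one):
Demo=2pm: (3pm,1pm,1pm,2pm) (3pm,2pm,1pm,2pm) (3pm,3pm,1pm,2pm) — 3.
Demo=3pm: (3pm,1pm,1pm,2pm) (3pm,2pm,1pm,2pm) (3pm,3pm,1pm,2pm) — 3.
Summing: 3 + 3 = 6.

6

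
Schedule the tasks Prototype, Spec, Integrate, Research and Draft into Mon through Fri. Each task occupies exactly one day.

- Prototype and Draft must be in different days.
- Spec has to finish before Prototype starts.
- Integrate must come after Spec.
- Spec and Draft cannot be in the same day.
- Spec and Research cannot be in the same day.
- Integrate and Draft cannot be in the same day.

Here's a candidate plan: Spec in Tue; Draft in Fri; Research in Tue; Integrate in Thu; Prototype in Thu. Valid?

Spec has to finish before Prototype starts — holds.
Integrate and Draft cannot be in the same day — holds.
Prototype and Draft must be in different days — holds.
Integrate must come after Spec — holds.
Spec and Research cannot be in the same day — violated.
Spec and Draft cannot be in the same day — holds.

No. Spec and Research cannot be in the same day is not satisfied.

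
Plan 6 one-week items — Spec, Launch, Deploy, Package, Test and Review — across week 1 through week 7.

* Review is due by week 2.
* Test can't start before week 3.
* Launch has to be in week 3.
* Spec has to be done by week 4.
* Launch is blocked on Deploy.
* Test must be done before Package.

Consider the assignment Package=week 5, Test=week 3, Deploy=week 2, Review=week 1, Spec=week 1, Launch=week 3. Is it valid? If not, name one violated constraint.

Test can't start before week 3 — holds.
Spec has to be done by week 4 — holds.
Test must be done before Package — holds.
Launch has to be in week 3 — holds.
Review is due by week 2 — holds.
Launch is blocked on Deploy — holds.

Valid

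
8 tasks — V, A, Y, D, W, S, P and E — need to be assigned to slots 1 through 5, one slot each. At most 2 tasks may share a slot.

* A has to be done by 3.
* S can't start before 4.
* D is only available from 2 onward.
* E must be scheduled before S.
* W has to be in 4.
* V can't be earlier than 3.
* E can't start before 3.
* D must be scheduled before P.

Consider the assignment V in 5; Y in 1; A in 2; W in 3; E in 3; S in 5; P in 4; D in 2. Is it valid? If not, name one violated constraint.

E can't start before 3 — holds.
A has to be done by 3 — holds.
D is only available from 2 onward — holds.
At most 2 tasks may share a slot — holds.
S can't start before 4 — holds.
W has to be in 4 — violated.
D must be scheduled before P — holds.
V can't be earlier than 3 — holds.
E must be scheduled before S — holds.

Invalid. W has to be in 4.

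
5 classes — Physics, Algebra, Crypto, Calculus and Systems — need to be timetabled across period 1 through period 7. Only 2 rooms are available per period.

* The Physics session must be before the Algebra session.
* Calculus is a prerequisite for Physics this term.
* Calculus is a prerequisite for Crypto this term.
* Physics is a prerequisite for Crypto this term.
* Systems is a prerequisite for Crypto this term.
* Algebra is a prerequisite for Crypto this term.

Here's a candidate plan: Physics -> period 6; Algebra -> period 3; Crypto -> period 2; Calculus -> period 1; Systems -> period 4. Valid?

Physics is a prerequisite for Crypto this term — violated.
Only 2 rooms are available per period — holds.
Calculus is a prerequisite for Crypto this term — holds.
Calculus is a prerequisite for Physics this term — holds.
Systems is a prerequisite for Crypto this term — violated.
Algebra is a prerequisite for Crypto this term — violated.
The Physics session must be before the Algebra session — violated.

Invalid. Physics is a prerequisite for Crypto this term.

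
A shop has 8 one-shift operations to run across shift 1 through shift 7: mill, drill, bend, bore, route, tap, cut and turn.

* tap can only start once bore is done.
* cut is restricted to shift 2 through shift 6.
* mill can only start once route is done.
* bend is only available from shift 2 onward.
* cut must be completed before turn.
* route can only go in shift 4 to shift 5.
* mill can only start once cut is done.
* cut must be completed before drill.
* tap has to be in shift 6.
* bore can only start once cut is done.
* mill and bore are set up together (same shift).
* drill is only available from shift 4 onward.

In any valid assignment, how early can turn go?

Precedence pushes turn to at least shift 3.
turn at shift 3 is achievable: tap in shift 6, route in shift 4, turn in shift 3, mill in shift 5, bend in shift 2, drill in shift 4, cut in shift 2, bore in shift 5.

shift 3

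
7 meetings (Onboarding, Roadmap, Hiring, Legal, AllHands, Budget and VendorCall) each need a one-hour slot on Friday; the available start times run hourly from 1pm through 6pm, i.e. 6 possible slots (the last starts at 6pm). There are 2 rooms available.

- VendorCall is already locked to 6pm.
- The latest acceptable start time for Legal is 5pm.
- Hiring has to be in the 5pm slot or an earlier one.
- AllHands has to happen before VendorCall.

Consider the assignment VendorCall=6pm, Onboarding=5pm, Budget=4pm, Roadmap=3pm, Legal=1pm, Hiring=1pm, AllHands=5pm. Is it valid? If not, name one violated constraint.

VendorCall is already locked to 6pm — holds.
AllHands has to happen before VendorCall — holds.
Hiring has to be in the 5pm slot or an earlier one — holds.
The latest acceptable start time for Legal is 5pm — holds.
There are 2 rooms available — holds.

Yes, all constraints hold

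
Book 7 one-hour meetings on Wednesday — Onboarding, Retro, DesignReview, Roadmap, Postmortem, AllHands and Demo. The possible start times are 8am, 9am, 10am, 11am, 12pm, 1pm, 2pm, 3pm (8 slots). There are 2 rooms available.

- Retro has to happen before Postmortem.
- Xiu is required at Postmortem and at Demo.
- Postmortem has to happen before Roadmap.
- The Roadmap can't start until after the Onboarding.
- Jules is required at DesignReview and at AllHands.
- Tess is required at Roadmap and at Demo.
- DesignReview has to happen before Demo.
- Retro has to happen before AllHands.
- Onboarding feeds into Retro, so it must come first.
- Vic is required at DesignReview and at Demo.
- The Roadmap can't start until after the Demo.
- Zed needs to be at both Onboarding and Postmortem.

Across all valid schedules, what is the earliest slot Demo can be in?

Precedence pushes Demo to at least 9am; downstream work caps Demo at 2pm.
Demo at 9am is achievable: Demo -> 9am, AllHands -> 10am, Retro -> 9am, Postmortem -> 10am, Onboarding -> 8am, DesignReview -> 8am, Roadmap -> 11am.

9am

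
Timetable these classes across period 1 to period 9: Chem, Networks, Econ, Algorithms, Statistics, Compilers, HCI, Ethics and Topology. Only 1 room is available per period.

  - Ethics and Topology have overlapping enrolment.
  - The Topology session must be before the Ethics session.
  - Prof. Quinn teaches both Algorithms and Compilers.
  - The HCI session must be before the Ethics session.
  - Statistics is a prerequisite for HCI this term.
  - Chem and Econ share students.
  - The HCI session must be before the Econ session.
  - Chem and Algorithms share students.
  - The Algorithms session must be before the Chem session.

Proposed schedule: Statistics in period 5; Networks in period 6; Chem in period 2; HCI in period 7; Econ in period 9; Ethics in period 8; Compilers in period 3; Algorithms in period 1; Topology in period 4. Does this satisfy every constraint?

Ethics and Topology have overlapping enrolment — holds.
The HCI session must be before the Ethics session — holds.
Statistics is a prerequisite for HCI this term — holds.
Chem and Econ share students — holds.
Prof. Quinn teaches both Algorithms and Compilers — holds.
Only 1 room is available per period — holds.
The Topology session must be before the Ethics session — holds.
Chem and Algorithms share students — holds.
The Algorithms session must be before the Chem session — holds.
The HCI session must be before the Econ session — holds.

Yes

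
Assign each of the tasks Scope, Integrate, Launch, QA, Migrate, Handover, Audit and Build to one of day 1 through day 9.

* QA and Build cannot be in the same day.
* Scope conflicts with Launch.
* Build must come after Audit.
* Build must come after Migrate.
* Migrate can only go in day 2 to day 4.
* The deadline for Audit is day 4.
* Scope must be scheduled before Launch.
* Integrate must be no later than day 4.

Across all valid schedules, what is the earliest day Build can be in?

day 3

Precedence pushes Build to at least day 3.
Build at day 3 is achievable: Integrate -> day 1, Scope -> day 1, Launch -> day 2, Handover -> day 1, Audit -> day 1, Migrate -> day 2, QA -> day 1, Build -> day 3.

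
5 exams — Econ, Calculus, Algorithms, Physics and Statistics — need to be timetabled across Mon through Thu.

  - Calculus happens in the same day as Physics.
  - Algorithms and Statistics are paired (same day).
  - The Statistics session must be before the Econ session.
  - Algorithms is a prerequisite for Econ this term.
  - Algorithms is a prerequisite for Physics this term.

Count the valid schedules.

Splitting on Econ: it can be Tue (3), Wed (5), Thu (6). Listing each branch's schedules as (Calculus, Algorithms, Physics, Statistics):
Econ=Tue: (Tue,Mon,Tue,Mon) (Wed,Mon,Wed,Mon) (Thu,Mon,Thu,Mon) — 3.
Econ=Wed: (Tue,Mon,Tue,Mon) (Wed,Mon,Wed,Mon) (Wed,Tue,Wed,Tue) (Thu,Mon,Thu,Mon) (Thu,Tue,Thu,Tue) — 5.
Econ=Thu: (Tue,Mon,Tue,Mon) (Wed,Mon,Wed,Mon) (Wed,Tue,Wed,Tue) (Thu,Mon,Thu,Mon) (Thu,Tue,Thu,Tue) (Thu,Wed,Thu,Wed) — 6.
Summing: 3 + 5 + 6 = 14.

14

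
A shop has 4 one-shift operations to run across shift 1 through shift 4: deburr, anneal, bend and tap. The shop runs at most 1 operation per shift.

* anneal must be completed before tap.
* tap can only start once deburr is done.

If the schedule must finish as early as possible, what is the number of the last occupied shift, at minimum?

The precedence chain requires at least 2 distinct shifts.
With at most 1 per shift and 4 operations, at least 4 shifts are needed.
4 works (last occupied shift: shift 4): for example anneal -> shift 2, tap -> shift 3, deburr -> shift 1, bend -> shift 4.

4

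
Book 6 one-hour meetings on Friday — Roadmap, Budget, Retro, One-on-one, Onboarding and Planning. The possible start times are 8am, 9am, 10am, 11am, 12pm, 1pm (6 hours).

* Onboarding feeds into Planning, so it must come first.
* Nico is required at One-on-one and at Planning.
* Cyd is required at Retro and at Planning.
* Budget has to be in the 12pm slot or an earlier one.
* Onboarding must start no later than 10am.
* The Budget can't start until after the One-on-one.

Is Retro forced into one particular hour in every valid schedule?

No

Retro can be 8am (e.g. Budget -> 9am, Planning -> 9am, One-on-one -> 8am, Onboarding -> 8am, Roadmap -> 8am, Retro -> 8am) or 9am (e.g. Retro in 9am, Roadmap in 8am, Planning in 10am, One-on-one in 8am, Budget in 9am, Onboarding in 8am).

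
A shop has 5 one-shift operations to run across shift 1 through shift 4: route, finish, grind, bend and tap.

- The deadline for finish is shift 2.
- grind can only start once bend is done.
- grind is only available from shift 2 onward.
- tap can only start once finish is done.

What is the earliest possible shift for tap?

Precedence pushes tap to at least shift 2.
tap at shift 2 is achievable: finish=shift 1, bend=shift 1, route=shift 1, tap=shift 2, grind=shift 2.

shift 2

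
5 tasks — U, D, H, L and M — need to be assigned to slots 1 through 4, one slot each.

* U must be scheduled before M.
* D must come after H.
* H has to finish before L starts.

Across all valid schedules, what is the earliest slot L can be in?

2

Precedence pushes L to at least 2.
L at 2 is achievable: M -> 2; H -> 1; D -> 2; L -> 2; U -> 1.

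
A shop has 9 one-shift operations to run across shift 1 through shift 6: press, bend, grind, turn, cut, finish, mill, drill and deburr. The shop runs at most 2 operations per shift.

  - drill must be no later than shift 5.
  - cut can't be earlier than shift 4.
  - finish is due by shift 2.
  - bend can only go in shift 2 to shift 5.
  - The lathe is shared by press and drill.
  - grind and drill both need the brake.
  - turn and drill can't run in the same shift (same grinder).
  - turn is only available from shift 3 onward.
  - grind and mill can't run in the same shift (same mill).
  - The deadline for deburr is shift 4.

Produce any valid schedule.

deburr=shift 1; turn=shift 3; mill=shift 5; drill=shift 2; finish=shift 1; grind=shift 4; press=shift 3; bend=shift 2; cut=shift 4

Checking: press(shift 3) != drill(shift 2); grind(shift 4) != drill(shift 2); grind(shift 4) != mill(shift 5); turn(shift 3) != drill(shift 2); finish=shift 1 in [shift 1,shift 2]; drill=shift 2 in [shift 1,shift 5]; bend=shift 2 in [shift 2,shift 5]; deburr=shift 1 in [shift 1,shift 4]; cut=shift 4 in [shift 4,shift 6]; turn=shift 3 in [shift 3,shift 6]; max 2 per shift (cap 2).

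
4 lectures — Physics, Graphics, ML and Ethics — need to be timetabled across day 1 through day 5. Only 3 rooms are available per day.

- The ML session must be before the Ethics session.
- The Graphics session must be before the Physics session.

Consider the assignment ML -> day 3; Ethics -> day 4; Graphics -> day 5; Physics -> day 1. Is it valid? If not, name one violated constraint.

No — it violates: The Graphics session must be before the Physics session

Only 3 rooms are available per day — holds.
The Graphics session must be before the Physics session — violated.
The ML session must be before the Ethics session — holds.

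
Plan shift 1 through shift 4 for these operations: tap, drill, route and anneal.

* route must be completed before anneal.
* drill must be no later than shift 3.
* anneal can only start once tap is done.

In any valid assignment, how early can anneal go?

Precedence pushes anneal to at least shift 2.
anneal at shift 2 is achievable: anneal in shift 2; route in shift 1; drill in shift 1; tap in shift 1.

shift 2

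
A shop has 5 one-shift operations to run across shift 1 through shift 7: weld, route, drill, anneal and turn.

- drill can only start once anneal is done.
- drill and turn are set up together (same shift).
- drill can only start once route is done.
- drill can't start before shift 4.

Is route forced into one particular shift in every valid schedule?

route can be shift 1 (e.g. anneal in shift 1, turn in shift 4, weld in shift 1, drill in shift 4, route in shift 1) or shift 2 (e.g. turn -> shift 4; drill -> shift 4; route -> shift 2; anneal -> shift 1; weld -> shift 1).

No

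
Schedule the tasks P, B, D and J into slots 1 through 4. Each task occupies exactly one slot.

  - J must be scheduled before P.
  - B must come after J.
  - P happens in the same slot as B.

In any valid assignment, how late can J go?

Downstream work caps J at 3.
J at 3 is achievable: J -> 3, D -> 1, B -> 4, P -> 4.

3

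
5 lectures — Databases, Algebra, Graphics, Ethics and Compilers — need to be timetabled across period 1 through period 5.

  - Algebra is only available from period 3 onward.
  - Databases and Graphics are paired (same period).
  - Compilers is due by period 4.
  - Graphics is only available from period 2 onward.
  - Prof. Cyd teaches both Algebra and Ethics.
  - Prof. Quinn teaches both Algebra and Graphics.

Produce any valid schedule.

Databases=period 2, Graphics=period 2, Algebra=period 3, Compilers=period 1, Ethics=period 1

Checking: Algebra(period 3) != Graphics(period 2); Algebra(period 3) != Ethics(period 1); Databases = Graphics = period 2; Compilers=period 1 in [period 1,period 4]; Graphics=period 2 in [period 2,period 5]; Algebra=period 3 in [period 3,period 5].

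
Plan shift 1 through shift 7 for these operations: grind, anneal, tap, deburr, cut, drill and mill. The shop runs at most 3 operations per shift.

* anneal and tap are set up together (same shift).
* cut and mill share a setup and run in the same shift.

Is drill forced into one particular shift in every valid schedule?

drill can be shift 1 (e.g. mill -> shift 3; tap -> shift 2; deburr -> shift 1; grind -> shift 1; anneal -> shift 2; cut -> shift 3; drill -> shift 1) or shift 2 (e.g. grind in shift 1; deburr in shift 2; drill in shift 2; cut in shift 3; tap in shift 1; mill in shift 3; anneal in shift 1).

No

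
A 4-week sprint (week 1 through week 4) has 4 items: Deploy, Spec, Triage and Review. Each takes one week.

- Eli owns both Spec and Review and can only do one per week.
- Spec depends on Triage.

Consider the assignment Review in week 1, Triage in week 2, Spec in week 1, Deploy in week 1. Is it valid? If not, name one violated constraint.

Spec depends on Triage — violated.
Eli owns both Spec and Review and can only do one per week — violated.

Invalid. Spec depends on Triage.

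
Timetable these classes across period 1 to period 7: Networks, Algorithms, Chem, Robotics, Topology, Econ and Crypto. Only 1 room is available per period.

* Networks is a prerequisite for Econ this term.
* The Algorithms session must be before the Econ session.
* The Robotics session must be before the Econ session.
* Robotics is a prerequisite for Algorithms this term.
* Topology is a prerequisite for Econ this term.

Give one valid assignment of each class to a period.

Econ in period 5, Networks in period 3, Robotics in period 1, Crypto in period 7, Topology in period 4, Chem in period 6, Algorithms in period 2

Checking: Topology(period 4) before Econ(period 5); Robotics(period 1) before Econ(period 5); Algorithms(period 2) before Econ(period 5); Robotics(period 1) before Algorithms(period 2); Networks(period 3) before Econ(period 5); max 1 per period (cap 1).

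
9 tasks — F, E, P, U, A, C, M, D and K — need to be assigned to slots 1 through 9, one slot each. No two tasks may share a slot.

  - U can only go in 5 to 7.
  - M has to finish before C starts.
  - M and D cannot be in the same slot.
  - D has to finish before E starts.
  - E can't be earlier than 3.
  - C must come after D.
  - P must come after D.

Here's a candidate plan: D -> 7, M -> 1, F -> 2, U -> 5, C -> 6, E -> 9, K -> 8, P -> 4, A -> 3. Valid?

Invalid. P must come after D.

C must come after D — violated.
M has to finish before C starts — holds.
M and D cannot be in the same slot — holds.
D has to finish before E starts — holds.
P must come after D — violated.
No two tasks may share a slot — holds.
U can only go in 5 to 7 — holds.
E can't be earlier than 3 — holds.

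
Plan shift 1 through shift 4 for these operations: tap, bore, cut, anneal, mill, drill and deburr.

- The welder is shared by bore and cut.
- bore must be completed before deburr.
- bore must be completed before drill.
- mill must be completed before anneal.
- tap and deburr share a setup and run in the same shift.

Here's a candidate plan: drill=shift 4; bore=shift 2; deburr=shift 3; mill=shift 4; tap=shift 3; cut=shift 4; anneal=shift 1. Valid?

mill must be completed before anneal — violated.
The welder is shared by bore and cut — holds.
bore must be completed before deburr — holds.
bore must be completed before drill — holds.
tap and deburr share a setup and run in the same shift — holds.

Invalid. mill must be completed before anneal.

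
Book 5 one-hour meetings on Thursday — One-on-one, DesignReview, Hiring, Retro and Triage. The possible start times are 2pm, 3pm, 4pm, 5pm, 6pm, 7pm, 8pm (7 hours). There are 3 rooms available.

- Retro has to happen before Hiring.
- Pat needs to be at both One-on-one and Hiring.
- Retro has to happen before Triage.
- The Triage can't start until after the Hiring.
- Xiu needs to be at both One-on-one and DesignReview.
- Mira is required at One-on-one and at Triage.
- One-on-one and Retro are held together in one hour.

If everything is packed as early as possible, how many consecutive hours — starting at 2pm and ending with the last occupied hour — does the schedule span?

The precedence chain requires at least 3 distinct hours.
With at most 3 per hour and 5 meetings, at least 2 hours are needed.
3 works (last occupied hour: 4pm): for example Triage in 4pm; One-on-one in 2pm; DesignReview in 3pm; Hiring in 3pm; Retro in 2pm.

3 hours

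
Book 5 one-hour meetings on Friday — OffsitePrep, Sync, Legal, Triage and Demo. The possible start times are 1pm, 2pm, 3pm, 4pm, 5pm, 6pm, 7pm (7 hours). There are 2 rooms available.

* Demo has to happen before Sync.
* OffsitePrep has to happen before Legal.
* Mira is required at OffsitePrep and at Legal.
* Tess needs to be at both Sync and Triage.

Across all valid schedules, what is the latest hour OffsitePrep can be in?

6pm

Downstream work caps OffsitePrep at 6pm.
OffsitePrep at 6pm is achievable: Triage in 1pm, Demo in 1pm, OffsitePrep in 6pm, Sync in 2pm, Legal in 7pm.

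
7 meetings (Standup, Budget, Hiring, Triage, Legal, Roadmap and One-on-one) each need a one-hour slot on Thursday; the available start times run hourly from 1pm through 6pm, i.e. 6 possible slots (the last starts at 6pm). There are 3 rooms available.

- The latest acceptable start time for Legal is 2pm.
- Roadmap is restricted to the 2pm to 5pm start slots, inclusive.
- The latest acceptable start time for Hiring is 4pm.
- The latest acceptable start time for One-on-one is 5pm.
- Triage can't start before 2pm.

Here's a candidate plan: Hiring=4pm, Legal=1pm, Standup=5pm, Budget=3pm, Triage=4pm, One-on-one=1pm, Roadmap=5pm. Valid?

There are 3 rooms available — holds.
The latest acceptable start time for One-on-one is 5pm — holds.
The latest acceptable start time for Hiring is 4pm — holds.
Roadmap is restricted to the 2pm to 5pm start slots, inclusive — holds.
Triage can't start before 2pm — holds.
The latest acceptable start time for Legal is 2pm — holds.

Valid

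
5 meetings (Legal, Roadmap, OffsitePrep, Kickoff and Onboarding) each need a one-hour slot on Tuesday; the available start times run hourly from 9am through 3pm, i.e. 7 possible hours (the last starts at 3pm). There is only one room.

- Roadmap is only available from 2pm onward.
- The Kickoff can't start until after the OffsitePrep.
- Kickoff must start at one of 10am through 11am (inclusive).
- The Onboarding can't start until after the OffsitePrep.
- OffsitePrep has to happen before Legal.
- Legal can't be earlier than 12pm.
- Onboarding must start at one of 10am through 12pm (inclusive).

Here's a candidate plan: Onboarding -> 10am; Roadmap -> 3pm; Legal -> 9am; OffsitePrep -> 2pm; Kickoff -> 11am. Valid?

Kickoff must start at one of 10am through 11am (inclusive) — holds.
The Kickoff can't start until after the OffsitePrep — violated.
There is only one room — holds.
Roadmap is only available from 2pm onward — holds.
The Onboarding can't start until after the OffsitePrep — violated.
Legal can't be earlier than 12pm — violated.
Onboarding must start at one of 10am through 12pm (inclusive) — holds.
OffsitePrep has to happen before Legal — violated.

Invalid. OffsitePrep has to happen before Legal.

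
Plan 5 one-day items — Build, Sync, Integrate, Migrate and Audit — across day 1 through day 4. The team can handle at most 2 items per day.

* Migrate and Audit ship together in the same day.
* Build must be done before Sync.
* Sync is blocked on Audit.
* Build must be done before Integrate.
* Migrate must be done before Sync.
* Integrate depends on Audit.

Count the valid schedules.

12

Splitting on Build: it can be day 1 (5), day 2 (5), day 3 (2). Listing each branch's schedules as (Sync, Integrate, Migrate, Audit) by day number:
Build=day 1: (3,3,2,2) (3,4,2,2) (4,3,2,2) (4,4,2,2) (4,4,3,3) — 5.
Build=day 2: (3,3,1,1) (3,4,1,1) (4,3,1,1) (4,4,1,1) (4,4,3,3) — 5.
Build=day 3: (4,4,1,1) (4,4,2,2) — 2.
Summing: 5 + 5 + 2 = 12.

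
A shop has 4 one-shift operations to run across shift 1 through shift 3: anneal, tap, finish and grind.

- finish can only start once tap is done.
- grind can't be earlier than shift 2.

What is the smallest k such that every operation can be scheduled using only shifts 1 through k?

The precedence chain requires at least 2 distinct shifts.
2 works (last occupied shift: shift 2): for example tap=shift 1, finish=shift 2, grind=shift 2, anneal=shift 1.

2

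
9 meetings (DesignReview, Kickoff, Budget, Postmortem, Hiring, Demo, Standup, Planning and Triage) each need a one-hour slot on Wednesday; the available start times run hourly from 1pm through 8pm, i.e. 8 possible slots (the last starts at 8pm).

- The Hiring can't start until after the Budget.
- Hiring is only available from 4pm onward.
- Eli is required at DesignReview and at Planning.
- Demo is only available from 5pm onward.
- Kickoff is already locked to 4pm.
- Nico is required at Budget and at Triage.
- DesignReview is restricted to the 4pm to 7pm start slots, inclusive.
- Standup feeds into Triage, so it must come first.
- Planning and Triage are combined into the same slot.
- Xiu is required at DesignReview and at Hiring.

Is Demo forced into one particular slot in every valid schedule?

Demo can be 5pm (e.g. Postmortem in 1pm, Budget in 1pm, Hiring in 5pm, DesignReview in 4pm, Demo in 5pm, Kickoff in 4pm, Standup in 1pm, Triage in 2pm, Planning in 2pm) or 6pm (e.g. DesignReview in 4pm; Demo in 6pm; Standup in 1pm; Hiring in 5pm; Postmortem in 1pm; Planning in 2pm; Budget in 1pm; Triage in 2pm; Kickoff in 4pm).

No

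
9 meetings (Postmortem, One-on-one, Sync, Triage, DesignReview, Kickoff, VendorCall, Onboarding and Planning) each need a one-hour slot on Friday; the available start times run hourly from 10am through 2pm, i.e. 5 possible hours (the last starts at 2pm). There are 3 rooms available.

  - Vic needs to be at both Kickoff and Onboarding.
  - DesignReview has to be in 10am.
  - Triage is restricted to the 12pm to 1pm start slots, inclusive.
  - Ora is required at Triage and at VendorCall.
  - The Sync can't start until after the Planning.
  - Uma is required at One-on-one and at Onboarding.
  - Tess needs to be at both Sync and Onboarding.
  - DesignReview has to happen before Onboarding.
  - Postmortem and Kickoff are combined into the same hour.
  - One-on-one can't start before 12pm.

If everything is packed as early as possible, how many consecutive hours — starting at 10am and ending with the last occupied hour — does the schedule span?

The precedence chain requires at least 2 distinct hours.
With at most 3 per hour and 9 meetings, at least 3 hours are needed.
One-on-one can't be placed before 12pm — that is hour 3 counting from 10am — so the schedule must run through at least 3 hours.
3 works (last occupied hour: 12pm): for example One-on-one=12pm; Triage=12pm; VendorCall=11am; Onboarding=11am; Kickoff=10am; Planning=11am; Sync=12pm; Postmortem=10am; DesignReview=10am.

3 hours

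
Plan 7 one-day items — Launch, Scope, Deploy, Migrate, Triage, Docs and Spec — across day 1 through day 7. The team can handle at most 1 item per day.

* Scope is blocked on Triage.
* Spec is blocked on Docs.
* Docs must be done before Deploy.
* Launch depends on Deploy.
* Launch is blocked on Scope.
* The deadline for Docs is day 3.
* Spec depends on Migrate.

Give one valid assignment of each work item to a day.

Docs in day 1; Triage in day 2; Spec in day 7; Deploy in day 4; Scope in day 3; Migrate in day 6; Launch in day 5

Checking: Migrate(day 6) before Spec(day 7); Docs(day 1) before Spec(day 7); Scope(day 3) before Launch(day 5); Triage(day 2) before Scope(day 3); Docs(day 1) before Deploy(day 4); Deploy(day 4) before Launch(day 5); Docs=day 1 in [day 1,day 3]; max 1 per day (cap 1).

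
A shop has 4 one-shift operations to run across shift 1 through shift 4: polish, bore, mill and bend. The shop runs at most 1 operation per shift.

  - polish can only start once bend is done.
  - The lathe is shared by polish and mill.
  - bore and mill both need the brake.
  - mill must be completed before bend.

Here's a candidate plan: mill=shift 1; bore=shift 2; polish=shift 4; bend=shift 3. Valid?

mill must be completed before bend — holds.
polish can only start once bend is done — holds.
bore and mill both need the brake — holds.
The shop runs at most 1 operation per shift — holds.
The lathe is shared by polish and mill — holds.

Valid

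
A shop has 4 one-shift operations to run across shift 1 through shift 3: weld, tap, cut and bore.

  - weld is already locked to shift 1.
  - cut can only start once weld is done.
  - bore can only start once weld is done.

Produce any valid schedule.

tap=shift 1, bore=shift 2, cut=shift 2, weld=shift 1

Checking: weld(shift 1) before bore(shift 2); weld(shift 1) before cut(shift 2); weld=shift 1 in [shift 1,shift 1].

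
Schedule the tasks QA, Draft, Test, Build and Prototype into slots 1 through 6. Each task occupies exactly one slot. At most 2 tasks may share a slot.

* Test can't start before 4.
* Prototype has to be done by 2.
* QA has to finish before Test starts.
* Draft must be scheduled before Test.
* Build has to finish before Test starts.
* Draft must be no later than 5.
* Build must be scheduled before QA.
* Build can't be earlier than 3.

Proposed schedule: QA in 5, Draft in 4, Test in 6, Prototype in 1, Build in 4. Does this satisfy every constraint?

Build has to finish before Test starts — holds.
Draft must be no later than 5 — holds.
Draft must be scheduled before Test — holds.
At most 2 tasks may share a slot — holds.
Prototype has to be done by 2 — holds.
Build must be scheduled before QA — holds.
Test can't start before 4 — holds.
QA has to finish before Test starts — holds.
Build can't be earlier than 3 — holds.

Valid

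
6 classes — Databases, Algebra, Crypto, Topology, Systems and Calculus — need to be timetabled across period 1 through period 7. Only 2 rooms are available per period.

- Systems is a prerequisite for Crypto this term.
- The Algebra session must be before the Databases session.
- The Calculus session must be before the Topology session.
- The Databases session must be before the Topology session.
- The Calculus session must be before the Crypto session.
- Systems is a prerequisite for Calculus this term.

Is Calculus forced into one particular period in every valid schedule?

Calculus can be period 2 (e.g. Algebra=period 1, Topology=period 3, Calculus=period 2, Databases=period 2, Systems=period 1, Crypto=period 3) or period 3 (e.g. Crypto in period 4; Algebra in period 1; Topology in period 4; Systems in period 1; Calculus in period 3; Databases in period 2).

No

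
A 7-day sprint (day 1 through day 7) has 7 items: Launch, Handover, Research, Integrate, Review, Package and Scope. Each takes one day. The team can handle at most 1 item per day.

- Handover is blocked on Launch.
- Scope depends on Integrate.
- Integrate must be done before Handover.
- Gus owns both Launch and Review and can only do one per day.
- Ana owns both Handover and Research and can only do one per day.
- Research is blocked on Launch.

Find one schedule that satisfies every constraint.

Review -> day 6; Handover -> day 3; Research -> day 4; Scope -> day 5; Package -> day 7; Integrate -> day 2; Launch -> day 1

Checking: Integrate(day 2) before Scope(day 5); Launch(day 1) before Research(day 4); Integrate(day 2) before Handover(day 3); Launch(day 1) before Handover(day 3); Handover(day 3) != Research(day 4); Launch(day 1) != Review(day 6); max 1 per day (cap 1).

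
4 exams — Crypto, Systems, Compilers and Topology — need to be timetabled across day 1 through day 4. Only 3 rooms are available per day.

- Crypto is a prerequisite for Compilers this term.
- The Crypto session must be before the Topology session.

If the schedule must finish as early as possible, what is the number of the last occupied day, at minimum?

The precedence chain requires at least 2 distinct days.
With at most 3 per day and 4 exams, at least 2 days are needed.
2 works (last occupied day: day 2): for example Compilers in day 2, Crypto in day 1, Topology in day 2, Systems in day 1.

day 2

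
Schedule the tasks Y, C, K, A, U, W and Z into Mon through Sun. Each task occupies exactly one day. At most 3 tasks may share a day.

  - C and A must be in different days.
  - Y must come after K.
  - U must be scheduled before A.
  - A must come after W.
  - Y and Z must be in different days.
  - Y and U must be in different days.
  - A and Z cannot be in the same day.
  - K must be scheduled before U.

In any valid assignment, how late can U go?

Sat

Precedence pushes U to at least Tue; downstream work caps U at Sat.
U at Sat is achievable: C in Mon, Y in Tue, A in Sun, W in Mon, K in Mon, U in Sat, Z in Wed.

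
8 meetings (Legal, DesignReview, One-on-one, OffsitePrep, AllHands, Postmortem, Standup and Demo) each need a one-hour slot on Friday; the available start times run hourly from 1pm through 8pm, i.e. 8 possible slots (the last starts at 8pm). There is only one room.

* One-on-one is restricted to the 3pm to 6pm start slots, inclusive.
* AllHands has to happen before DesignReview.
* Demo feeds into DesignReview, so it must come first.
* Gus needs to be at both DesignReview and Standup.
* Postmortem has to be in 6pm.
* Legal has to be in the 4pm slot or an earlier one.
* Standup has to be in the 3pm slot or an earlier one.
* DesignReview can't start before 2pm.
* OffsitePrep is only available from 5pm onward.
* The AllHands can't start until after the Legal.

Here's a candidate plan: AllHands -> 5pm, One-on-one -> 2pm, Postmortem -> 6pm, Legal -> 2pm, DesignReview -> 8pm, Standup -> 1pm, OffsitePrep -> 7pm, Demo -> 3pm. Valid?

Standup has to be in the 3pm slot or an earlier one — holds.
Gus needs to be at both DesignReview and Standup — holds.
Demo feeds into DesignReview, so it must come first — holds.
Postmortem has to be in 6pm — holds.
DesignReview can't start before 2pm — holds.
Legal has to be in the 4pm slot or an earlier one — holds.
OffsitePrep is only available from 5pm onward — holds.
AllHands has to happen before DesignReview — holds.
One-on-one is restricted to the 3pm to 6pm start slots, inclusive — violated.
There is only one room — violated.
The AllHands can't start until after the Legal — holds.

No — it violates: One-on-one is restricted to the 3pm to 6pm start slots, inclusive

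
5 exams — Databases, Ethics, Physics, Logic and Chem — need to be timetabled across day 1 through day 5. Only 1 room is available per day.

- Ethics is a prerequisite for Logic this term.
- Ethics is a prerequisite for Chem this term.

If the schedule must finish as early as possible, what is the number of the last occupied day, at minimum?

5

The precedence chain requires at least 2 distinct days.
With at most 1 per day and 5 exams, at least 5 days are needed.
5 works (last occupied day: day 5): for example Databases=day 4; Logic=day 2; Chem=day 3; Physics=day 5; Ethics=day 1.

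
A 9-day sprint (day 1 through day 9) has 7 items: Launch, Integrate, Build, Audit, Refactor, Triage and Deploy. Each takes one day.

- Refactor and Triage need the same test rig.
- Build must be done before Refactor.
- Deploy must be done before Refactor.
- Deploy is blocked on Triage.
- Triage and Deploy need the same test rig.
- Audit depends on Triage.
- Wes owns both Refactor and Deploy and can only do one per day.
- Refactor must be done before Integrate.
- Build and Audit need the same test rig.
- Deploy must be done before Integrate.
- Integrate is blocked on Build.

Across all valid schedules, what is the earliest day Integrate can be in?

Precedence pushes Integrate to at least day 4.
Integrate at day 4 is achievable: Launch=day 1, Audit=day 2, Refactor=day 3, Triage=day 1, Build=day 1, Integrate=day 4, Deploy=day 2.

day 4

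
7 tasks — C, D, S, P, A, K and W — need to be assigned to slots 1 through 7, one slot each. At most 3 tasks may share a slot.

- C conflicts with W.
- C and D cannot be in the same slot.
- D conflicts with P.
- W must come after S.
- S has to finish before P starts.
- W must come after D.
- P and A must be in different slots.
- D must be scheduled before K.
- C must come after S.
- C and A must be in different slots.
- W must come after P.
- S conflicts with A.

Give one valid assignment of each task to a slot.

S in 1, C in 2, P in 2, K in 2, W in 3, D in 1, A in 3

Checking: S(1) before C(2); S(1) before P(2); P(2) before W(3); D(1) before K(2); S(1) before W(3); D(1) before W(3); C(2) != D(1); D(1) != P(2); C(2) != W(3); P(2) != A(3); S(1) != A(3); C(2) != A(3); max 3 per slot (cap 3).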